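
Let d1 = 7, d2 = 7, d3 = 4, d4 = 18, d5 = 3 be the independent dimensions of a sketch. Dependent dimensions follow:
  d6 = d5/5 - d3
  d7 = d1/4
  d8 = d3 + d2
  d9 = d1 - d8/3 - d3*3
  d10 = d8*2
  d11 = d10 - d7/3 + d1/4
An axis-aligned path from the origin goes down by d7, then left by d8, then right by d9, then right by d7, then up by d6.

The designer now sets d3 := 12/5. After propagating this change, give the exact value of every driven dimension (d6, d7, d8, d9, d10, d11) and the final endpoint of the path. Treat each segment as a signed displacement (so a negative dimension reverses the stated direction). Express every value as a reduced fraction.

Apply edit: d3 := 12/5
  d6 = d5/5 - d3 = -9/5
  d7 = d1/4 = 7/4
  d8 = d3 + d2 = 47/5
  d9 = d1 - d8/3 - d3*3 = -10/3
  d10 = d8*2 = 94/5
  d11 = d10 - d7/3 + d1/4 = 599/30
Walk from origin (0, 0):
  seg 1: down by d7 = 7/4 → (0, -7/4)
  seg 2: left by d8 = 47/5 → (-47/5, -7/4)
  seg 3: right by d9 = -10/3 → (-191/15, -7/4)
  seg 4: right by d7 = 7/4 → (-659/60, -7/4)
  seg 5: up by d6 = -9/5 → (-659/60, -71/20)

d6 = -9/5
d7 = 7/4
d8 = 47/5
d9 = -10/3
d10 = 94/5
d11 = 599/30
endpoint = (-659/60, -71/20)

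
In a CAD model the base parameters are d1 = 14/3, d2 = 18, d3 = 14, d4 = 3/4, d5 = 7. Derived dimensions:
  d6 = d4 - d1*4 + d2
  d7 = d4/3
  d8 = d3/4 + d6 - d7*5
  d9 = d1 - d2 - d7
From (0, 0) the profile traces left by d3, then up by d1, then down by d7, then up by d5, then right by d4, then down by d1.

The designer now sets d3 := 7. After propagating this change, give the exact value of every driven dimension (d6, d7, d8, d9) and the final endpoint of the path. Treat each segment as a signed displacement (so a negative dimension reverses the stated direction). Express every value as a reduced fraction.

Apply edit: d3 := 7
  d6 = d4 - d1*4 + d2 = 1/12
  d7 = d4/3 = 1/4
  d8 = d3/4 + d6 - d7*5 = 7/12
  d9 = d1 - d2 - d7 = -163/12
Walk from origin (0, 0):
  seg 1: left by d3 = 7 → (-7, 0)
  seg 2: up by d1 = 14/3 → (-7, 14/3)
  seg 3: down by d7 = 1/4 → (-7, 53/12)
  seg 4: up by d5 = 7 → (-7, 137/12)
  seg 5: right by d4 = 3/4 → (-25/4, 137/12)
  seg 6: down by d1 = 14/3 → (-25/4, 27/4)

d6 = 1/12
d7 = 1/4
d8 = 7/12
d9 = -163/12
endpoint = (-25/4, 27/4)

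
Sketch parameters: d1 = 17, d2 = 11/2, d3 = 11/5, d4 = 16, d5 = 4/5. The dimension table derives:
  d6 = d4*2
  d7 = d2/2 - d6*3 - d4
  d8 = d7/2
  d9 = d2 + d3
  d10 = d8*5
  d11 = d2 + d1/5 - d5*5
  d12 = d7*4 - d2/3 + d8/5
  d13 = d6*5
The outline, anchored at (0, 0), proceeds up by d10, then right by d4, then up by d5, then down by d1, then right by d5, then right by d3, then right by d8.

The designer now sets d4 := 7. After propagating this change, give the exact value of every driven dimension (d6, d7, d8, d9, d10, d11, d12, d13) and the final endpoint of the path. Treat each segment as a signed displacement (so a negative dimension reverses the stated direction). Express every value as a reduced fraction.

Apply edit: d4 := 7
  d6 = d4*2 = 14
  d7 = d2/2 - d6*3 - d4 = -185/4
  d8 = d7/2 = -185/8
  d9 = d2 + d3 = 77/10
  d10 = d8*5 = -925/8
  d11 = d2 + d1/5 - d5*5 = 49/10
  d12 = d7*4 - d2/3 + d8/5 = -4595/24
  d13 = d6*5 = 70
Walk from origin (0, 0):
  seg 1: up by d10 = -925/8 → (0, -925/8)
  seg 2: right by d4 = 7 → (7, -925/8)
  seg 3: up by d5 = 4/5 → (7, -4593/40)
  seg 4: down by d1 = 17 → (7, -5273/40)
  seg 5: right by d5 = 4/5 → (39/5, -5273/40)
  seg 6: right by d3 = 11/5 → (10, -5273/40)
  seg 7: right by d8 = -185/8 → (-105/8, -5273/40)

d6 = 14
d7 = -185/4
d8 = -185/8
d9 = 77/10
d10 = -925/8
d11 = 49/10
d12 = -4595/24
d13 = 70
endpoint = (-105/8, -5273/40)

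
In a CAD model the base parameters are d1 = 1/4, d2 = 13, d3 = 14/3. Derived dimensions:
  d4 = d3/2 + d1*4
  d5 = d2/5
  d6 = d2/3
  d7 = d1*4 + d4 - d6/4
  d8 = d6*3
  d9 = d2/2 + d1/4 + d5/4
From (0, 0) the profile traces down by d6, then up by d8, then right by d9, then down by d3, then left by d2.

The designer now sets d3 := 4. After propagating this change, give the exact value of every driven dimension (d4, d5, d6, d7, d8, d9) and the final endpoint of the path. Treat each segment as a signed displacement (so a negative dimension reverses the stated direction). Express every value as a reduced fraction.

d4 = 3
d5 = 13/5
d6 = 13/3
d7 = 35/12
d8 = 13
d9 = 577/80
endpoint = (-463/80, 14/3)

Apply edit: d3 := 4
  d4 = d3/2 + d1*4 = 3
  d5 = d2/5 = 13/5
  d6 = d2/3 = 13/3
  d7 = d1*4 + d4 - d6/4 = 35/12
  d8 = d6*3 = 13
  d9 = d2/2 + d1/4 + d5/4 = 577/80
Walk from origin (0, 0):
  seg 1: down by d6 = 13/3 → (0, -13/3)
  seg 2: up by d8 = 13 → (0, 26/3)
  seg 3: right by d9 = 577/80 → (577/80, 26/3)
  seg 4: down by d3 = 4 → (577/80, 14/3)
  seg 5: left by d2 = 13 → (-463/80, 14/3)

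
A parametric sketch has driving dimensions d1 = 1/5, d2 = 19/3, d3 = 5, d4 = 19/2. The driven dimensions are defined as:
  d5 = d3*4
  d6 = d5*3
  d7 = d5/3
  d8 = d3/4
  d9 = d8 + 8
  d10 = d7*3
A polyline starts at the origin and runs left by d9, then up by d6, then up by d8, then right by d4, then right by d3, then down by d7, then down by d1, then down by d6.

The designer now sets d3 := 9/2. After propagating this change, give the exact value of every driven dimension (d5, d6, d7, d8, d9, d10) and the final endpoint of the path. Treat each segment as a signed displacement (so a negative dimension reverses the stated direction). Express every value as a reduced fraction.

d5 = 18
d6 = 54
d7 = 6
d8 = 9/8
d9 = 73/8
d10 = 18
endpoint = (39/8, -203/40)

Apply edit: d3 := 9/2
  d5 = d3*4 = 18
  d6 = d5*3 = 54
  d7 = d5/3 = 6
  d8 = d3/4 = 9/8
  d9 = d8 + 8 = 73/8
  d10 = d7*3 = 18
Walk from origin (0, 0):
  seg 1: left by d9 = 73/8 → (-73/8, 0)
  seg 2: up by d6 = 54 → (-73/8, 54)
  seg 3: up by d8 = 9/8 → (-73/8, 441/8)
  seg 4: right by d4 = 19/2 → (3/8, 441/8)
  seg 5: right by d3 = 9/2 → (39/8, 441/8)
  seg 6: down by d7 = 6 → (39/8, 393/8)
  seg 7: down by d1 = 1/5 → (39/8, 1957/40)
  seg 8: down by d6 = 54 → (39/8, -203/40)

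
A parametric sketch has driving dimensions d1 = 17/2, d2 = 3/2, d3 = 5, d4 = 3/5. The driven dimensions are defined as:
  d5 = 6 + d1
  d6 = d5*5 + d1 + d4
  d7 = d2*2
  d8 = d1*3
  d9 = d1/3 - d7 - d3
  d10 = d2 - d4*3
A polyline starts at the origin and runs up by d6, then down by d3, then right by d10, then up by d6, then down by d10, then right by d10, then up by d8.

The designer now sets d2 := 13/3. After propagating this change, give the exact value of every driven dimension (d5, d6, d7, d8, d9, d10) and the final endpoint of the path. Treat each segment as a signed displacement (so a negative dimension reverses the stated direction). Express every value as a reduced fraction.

d5 = 29/2
d6 = 408/5
d7 = 26/3
d8 = 51/2
d9 = -65/6
d10 = 38/15
endpoint = (76/15, 1087/6)

Apply edit: d2 := 13/3
  d5 = 6 + d1 = 29/2
  d6 = d5*5 + d1 + d4 = 408/5
  d7 = d2*2 = 26/3
  d8 = d1*3 = 51/2
  d9 = d1/3 - d7 - d3 = -65/6
  d10 = d2 - d4*3 = 38/15
Walk from origin (0, 0):
  seg 1: up by d6 = 408/5 → (0, 408/5)
  seg 2: down by d3 = 5 → (0, 383/5)
  seg 3: right by d10 = 38/15 → (38/15, 383/5)
  seg 4: up by d6 = 408/5 → (38/15, 791/5)
  seg 5: down by d10 = 38/15 → (38/15, 467/3)
  seg 6: right by d10 = 38/15 → (76/15, 467/3)
  seg 7: up by d8 = 51/2 → (76/15, 1087/6)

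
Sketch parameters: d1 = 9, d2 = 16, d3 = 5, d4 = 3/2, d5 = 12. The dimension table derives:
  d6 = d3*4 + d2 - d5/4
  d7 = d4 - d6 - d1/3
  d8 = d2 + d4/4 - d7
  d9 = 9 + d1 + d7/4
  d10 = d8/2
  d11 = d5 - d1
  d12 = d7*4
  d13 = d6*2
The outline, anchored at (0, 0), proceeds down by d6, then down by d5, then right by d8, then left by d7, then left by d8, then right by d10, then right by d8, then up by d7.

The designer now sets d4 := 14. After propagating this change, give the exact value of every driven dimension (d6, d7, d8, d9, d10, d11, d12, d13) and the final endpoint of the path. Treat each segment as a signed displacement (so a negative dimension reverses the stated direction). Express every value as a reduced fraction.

d6 = 33
d7 = -22
d8 = 83/2
d9 = 25/2
d10 = 83/4
d11 = 3
d12 = -88
d13 = 66
endpoint = (337/4, -67)

Apply edit: d4 := 14
  d6 = d3*4 + d2 - d5/4 = 33
  d7 = d4 - d6 - d1/3 = -22
  d8 = d2 + d4/4 - d7 = 83/2
  d9 = 9 + d1 + d7/4 = 25/2
  d10 = d8/2 = 83/4
  d11 = d5 - d1 = 3
  d12 = d7*4 = -88
  d13 = d6*2 = 66
Walk from origin (0, 0):
  seg 1: down by d6 = 33 → (0, -33)
  seg 2: down by d5 = 12 → (0, -45)
  seg 3: right by d8 = 83/2 → (83/2, -45)
  seg 4: left by d7 = -22 → (127/2, -45)
  seg 5: left by d8 = 83/2 → (22, -45)
  seg 6: right by d10 = 83/4 → (171/4, -45)
  seg 7: right by d8 = 83/2 → (337/4, -45)
  seg 8: up by d7 = -22 → (337/4, -67)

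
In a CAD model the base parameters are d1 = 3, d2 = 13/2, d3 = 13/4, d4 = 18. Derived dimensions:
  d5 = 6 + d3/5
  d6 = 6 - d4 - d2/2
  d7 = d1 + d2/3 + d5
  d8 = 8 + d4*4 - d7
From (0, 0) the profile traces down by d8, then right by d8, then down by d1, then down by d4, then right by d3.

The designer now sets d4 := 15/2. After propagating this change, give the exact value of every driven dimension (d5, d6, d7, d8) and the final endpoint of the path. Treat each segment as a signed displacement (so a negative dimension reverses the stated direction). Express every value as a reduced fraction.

d5 = 133/20
d6 = -19/4
d7 = 709/60
d8 = 1571/60
endpoint = (883/30, -2201/60)

Apply edit: d4 := 15/2
  d5 = 6 + d3/5 = 133/20
  d6 = 6 - d4 - d2/2 = -19/4
  d7 = d1 + d2/3 + d5 = 709/60
  d8 = 8 + d4*4 - d7 = 1571/60
Walk from origin (0, 0):
  seg 1: down by d8 = 1571/60 → (0, -1571/60)
  seg 2: right by d8 = 1571/60 → (1571/60, -1571/60)
  seg 3: down by d1 = 3 → (1571/60, -1751/60)
  seg 4: down by d4 = 15/2 → (1571/60, -2201/60)
  seg 5: right by d3 = 13/4 → (883/30, -2201/60)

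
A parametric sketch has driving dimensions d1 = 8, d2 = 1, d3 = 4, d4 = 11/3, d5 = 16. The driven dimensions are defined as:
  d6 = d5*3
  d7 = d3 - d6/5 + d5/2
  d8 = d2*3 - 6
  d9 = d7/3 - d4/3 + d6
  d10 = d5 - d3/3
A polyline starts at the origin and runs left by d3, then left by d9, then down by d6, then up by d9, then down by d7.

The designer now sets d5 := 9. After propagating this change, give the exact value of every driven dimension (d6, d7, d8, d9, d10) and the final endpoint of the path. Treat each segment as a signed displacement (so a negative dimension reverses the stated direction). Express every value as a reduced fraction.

Apply edit: d5 := 9
  d6 = d5*3 = 27
  d7 = d3 - d6/5 + d5/2 = 31/10
  d8 = d2*3 - 6 = -3
  d9 = d7/3 - d4/3 + d6 = 2413/90
  d10 = d5 - d3/3 = 23/3
Walk from origin (0, 0):
  seg 1: left by d3 = 4 → (-4, 0)
  seg 2: left by d9 = 2413/90 → (-2773/90, 0)
  seg 3: down by d6 = 27 → (-2773/90, -27)
  seg 4: up by d9 = 2413/90 → (-2773/90, -17/90)
  seg 5: down by d7 = 31/10 → (-2773/90, -148/45)

d6 = 27
d7 = 31/10
d8 = -3
d9 = 2413/90
d10 = 23/3
endpoint = (-2773/90, -148/45)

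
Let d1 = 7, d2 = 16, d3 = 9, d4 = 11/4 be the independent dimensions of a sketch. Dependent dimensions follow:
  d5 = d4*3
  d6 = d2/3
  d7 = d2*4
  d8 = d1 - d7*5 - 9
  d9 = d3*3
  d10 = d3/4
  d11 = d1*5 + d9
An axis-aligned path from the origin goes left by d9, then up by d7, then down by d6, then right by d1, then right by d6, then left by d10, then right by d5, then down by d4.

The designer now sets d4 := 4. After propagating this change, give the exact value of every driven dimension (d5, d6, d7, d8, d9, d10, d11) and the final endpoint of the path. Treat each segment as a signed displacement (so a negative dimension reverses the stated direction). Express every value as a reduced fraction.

Apply edit: d4 := 4
  d5 = d4*3 = 12
  d6 = d2/3 = 16/3
  d7 = d2*4 = 64
  d8 = d1 - d7*5 - 9 = -322
  d9 = d3*3 = 27
  d10 = d3/4 = 9/4
  d11 = d1*5 + d9 = 62
Walk from origin (0, 0):
  seg 1: left by d9 = 27 → (-27, 0)
  seg 2: up by d7 = 64 → (-27, 64)
  seg 3: down by d6 = 16/3 → (-27, 176/3)
  seg 4: right by d1 = 7 → (-20, 176/3)
  seg 5: right by d6 = 16/3 → (-44/3, 176/3)
  seg 6: left by d10 = 9/4 → (-203/12, 176/3)
  seg 7: right by d5 = 12 → (-59/12, 176/3)
  seg 8: down by d4 = 4 → (-59/12, 164/3)

d5 = 12
d6 = 16/3
d7 = 64
d8 = -322
d9 = 27
d10 = 9/4
d11 = 62
endpoint = (-59/12, 164/3)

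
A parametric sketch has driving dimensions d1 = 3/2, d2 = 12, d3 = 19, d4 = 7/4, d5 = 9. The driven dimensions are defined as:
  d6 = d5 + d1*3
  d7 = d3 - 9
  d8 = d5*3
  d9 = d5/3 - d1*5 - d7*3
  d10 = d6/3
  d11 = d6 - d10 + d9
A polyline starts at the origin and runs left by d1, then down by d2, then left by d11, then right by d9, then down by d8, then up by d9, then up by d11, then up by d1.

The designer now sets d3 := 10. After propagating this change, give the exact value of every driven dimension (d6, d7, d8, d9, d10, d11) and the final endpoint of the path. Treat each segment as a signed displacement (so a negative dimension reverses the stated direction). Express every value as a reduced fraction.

d6 = 27/2
d7 = 1
d8 = 27
d9 = -15/2
d10 = 9/2
d11 = 3/2
endpoint = (-21/2, -87/2)

Apply edit: d3 := 10
  d6 = d5 + d1*3 = 27/2
  d7 = d3 - 9 = 1
  d8 = d5*3 = 27
  d9 = d5/3 - d1*5 - d7*3 = -15/2
  d10 = d6/3 = 9/2
  d11 = d6 - d10 + d9 = 3/2
Walk from origin (0, 0):
  seg 1: left by d1 = 3/2 → (-3/2, 0)
  seg 2: down by d2 = 12 → (-3/2, -12)
  seg 3: left by d11 = 3/2 → (-3, -12)
  seg 4: right by d9 = -15/2 → (-21/2, -12)
  seg 5: down by d8 = 27 → (-21/2, -39)
  seg 6: up by d9 = -15/2 → (-21/2, -93/2)
  seg 7: up by d11 = 3/2 → (-21/2, -45)
  seg 8: up by d1 = 3/2 → (-21/2, -87/2)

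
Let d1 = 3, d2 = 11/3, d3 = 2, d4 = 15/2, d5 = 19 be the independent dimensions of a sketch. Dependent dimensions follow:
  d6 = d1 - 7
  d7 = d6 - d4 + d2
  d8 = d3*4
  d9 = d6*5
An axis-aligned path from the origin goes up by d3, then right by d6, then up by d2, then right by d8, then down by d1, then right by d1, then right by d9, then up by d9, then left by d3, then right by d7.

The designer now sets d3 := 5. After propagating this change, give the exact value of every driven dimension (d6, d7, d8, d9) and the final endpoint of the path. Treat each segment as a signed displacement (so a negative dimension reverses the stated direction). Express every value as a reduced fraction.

d6 = -4
d7 = -47/6
d8 = 20
d9 = -20
endpoint = (-83/6, -43/3)

Apply edit: d3 := 5
  d6 = d1 - 7 = -4
  d7 = d6 - d4 + d2 = -47/6
  d8 = d3*4 = 20
  d9 = d6*5 = -20
Walk from origin (0, 0):
  seg 1: up by d3 = 5 → (0, 5)
  seg 2: right by d6 = -4 → (-4, 5)
  seg 3: up by d2 = 11/3 → (-4, 26/3)
  seg 4: right by d8 = 20 → (16, 26/3)
  seg 5: down by d1 = 3 → (16, 17/3)
  seg 6: right by d1 = 3 → (19, 17/3)
  seg 7: right by d9 = -20 → (-1, 17/3)
  seg 8: up by d9 = -20 → (-1, -43/3)
  seg 9: left by d3 = 5 → (-6, -43/3)
  seg 10: right by d7 = -47/6 → (-83/6, -43/3)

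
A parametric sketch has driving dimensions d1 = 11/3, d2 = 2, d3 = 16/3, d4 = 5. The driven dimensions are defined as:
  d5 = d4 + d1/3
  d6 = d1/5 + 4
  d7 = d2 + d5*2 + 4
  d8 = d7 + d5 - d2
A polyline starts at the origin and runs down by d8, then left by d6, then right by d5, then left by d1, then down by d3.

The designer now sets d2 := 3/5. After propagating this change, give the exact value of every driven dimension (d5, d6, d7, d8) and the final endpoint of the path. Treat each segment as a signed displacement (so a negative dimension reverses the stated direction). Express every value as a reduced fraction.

Apply edit: d2 := 3/5
  d5 = d4 + d1/3 = 56/9
  d6 = d1/5 + 4 = 71/15
  d7 = d2 + d5*2 + 4 = 767/45
  d8 = d7 + d5 - d2 = 68/3
Walk from origin (0, 0):
  seg 1: down by d8 = 68/3 → (0, -68/3)
  seg 2: left by d6 = 71/15 → (-71/15, -68/3)
  seg 3: right by d5 = 56/9 → (67/45, -68/3)
  seg 4: left by d1 = 11/3 → (-98/45, -68/3)
  seg 5: down by d3 = 16/3 → (-98/45, -28)

d5 = 56/9
d6 = 71/15
d7 = 767/45
d8 = 68/3
endpoint = (-98/45, -28)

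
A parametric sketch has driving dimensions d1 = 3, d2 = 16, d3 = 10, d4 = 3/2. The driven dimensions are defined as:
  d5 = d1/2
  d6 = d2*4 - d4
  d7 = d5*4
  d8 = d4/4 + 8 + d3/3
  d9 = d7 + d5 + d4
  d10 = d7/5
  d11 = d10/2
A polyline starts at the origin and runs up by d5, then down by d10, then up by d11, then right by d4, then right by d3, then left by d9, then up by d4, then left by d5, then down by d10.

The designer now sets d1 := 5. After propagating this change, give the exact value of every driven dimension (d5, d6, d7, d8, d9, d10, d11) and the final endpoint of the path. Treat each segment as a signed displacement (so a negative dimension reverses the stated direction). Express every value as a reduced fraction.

Apply edit: d1 := 5
  d5 = d1/2 = 5/2
  d6 = d2*4 - d4 = 125/2
  d7 = d5*4 = 10
  d8 = d4/4 + 8 + d3/3 = 281/24
  d9 = d7 + d5 + d4 = 14
  d10 = d7/5 = 2
  d11 = d10/2 = 1
Walk from origin (0, 0):
  seg 1: up by d5 = 5/2 → (0, 5/2)
  seg 2: down by d10 = 2 → (0, 1/2)
  seg 3: up by d11 = 1 → (0, 3/2)
  seg 4: right by d4 = 3/2 → (3/2, 3/2)
  seg 5: right by d3 = 10 → (23/2, 3/2)
  seg 6: left by d9 = 14 → (-5/2, 3/2)
  seg 7: up by d4 = 3/2 → (-5/2, 3)
  seg 8: left by d5 = 5/2 → (-5, 3)
  seg 9: down by d10 = 2 → (-5, 1)

d5 = 5/2
d6 = 125/2
d7 = 10
d8 = 281/24
d9 = 14
d10 = 2
d11 = 1
endpoint = (-5, 1)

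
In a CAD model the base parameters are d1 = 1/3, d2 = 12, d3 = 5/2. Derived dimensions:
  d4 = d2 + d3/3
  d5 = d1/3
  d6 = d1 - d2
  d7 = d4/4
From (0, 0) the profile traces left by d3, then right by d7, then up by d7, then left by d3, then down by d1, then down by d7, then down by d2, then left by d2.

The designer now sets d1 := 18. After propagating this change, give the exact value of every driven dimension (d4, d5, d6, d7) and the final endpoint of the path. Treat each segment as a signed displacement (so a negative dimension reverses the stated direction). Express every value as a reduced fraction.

Apply edit: d1 := 18
  d4 = d2 + d3/3 = 77/6
  d5 = d1/3 = 6
  d6 = d1 - d2 = 6
  d7 = d4/4 = 77/24
Walk from origin (0, 0):
  seg 1: left by d3 = 5/2 → (-5/2, 0)
  seg 2: right by d7 = 77/24 → (17/24, 0)
  seg 3: up by d7 = 77/24 → (17/24, 77/24)
  seg 4: left by d3 = 5/2 → (-43/24, 77/24)
  seg 5: down by d1 = 18 → (-43/24, -355/24)
  seg 6: down by d7 = 77/24 → (-43/24, -18)
  seg 7: down by d2 = 12 → (-43/24, -30)
  seg 8: left by d2 = 12 → (-331/24, -30)

d4 = 77/6
d5 = 6
d6 = 6
d7 = 77/24
endpoint = (-331/24, -30)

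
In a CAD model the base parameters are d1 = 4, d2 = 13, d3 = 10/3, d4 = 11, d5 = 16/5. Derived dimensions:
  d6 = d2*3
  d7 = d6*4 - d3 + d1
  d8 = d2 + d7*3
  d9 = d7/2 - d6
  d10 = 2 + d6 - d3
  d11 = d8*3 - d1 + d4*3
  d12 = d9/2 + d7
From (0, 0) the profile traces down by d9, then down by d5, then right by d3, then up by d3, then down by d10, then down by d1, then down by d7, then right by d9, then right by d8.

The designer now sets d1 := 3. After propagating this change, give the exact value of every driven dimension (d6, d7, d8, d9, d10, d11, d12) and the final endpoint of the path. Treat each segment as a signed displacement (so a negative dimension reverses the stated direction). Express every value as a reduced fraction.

Apply edit: d1 := 3
  d6 = d2*3 = 39
  d7 = d6*4 - d3 + d1 = 467/3
  d8 = d2 + d7*3 = 480
  d9 = d7/2 - d6 = 233/6
  d10 = 2 + d6 - d3 = 113/3
  d11 = d8*3 - d1 + d4*3 = 1470
  d12 = d9/2 + d7 = 2101/12
Walk from origin (0, 0):
  seg 1: down by d9 = 233/6 → (0, -233/6)
  seg 2: down by d5 = 16/5 → (0, -1261/30)
  seg 3: right by d3 = 10/3 → (10/3, -1261/30)
  seg 4: up by d3 = 10/3 → (10/3, -387/10)
  seg 5: down by d10 = 113/3 → (10/3, -2291/30)
  seg 6: down by d1 = 3 → (10/3, -2381/30)
  seg 7: down by d7 = 467/3 → (10/3, -7051/30)
  seg 8: right by d9 = 233/6 → (253/6, -7051/30)
  seg 9: right by d8 = 480 → (3133/6, -7051/30)

d6 = 39
d7 = 467/3
d8 = 480
d9 = 233/6
d10 = 113/3
d11 = 1470
d12 = 2101/12
endpoint = (3133/6, -7051/30)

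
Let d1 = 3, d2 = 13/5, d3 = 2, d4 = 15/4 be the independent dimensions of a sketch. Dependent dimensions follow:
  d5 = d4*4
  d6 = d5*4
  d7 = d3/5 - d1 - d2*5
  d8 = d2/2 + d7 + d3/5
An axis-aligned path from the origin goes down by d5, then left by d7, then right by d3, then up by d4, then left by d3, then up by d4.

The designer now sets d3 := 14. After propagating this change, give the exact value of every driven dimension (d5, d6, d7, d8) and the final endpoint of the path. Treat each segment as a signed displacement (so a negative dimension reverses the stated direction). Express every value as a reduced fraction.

Apply edit: d3 := 14
  d5 = d4*4 = 15
  d6 = d5*4 = 60
  d7 = d3/5 - d1 - d2*5 = -66/5
  d8 = d2/2 + d7 + d3/5 = -91/10
Walk from origin (0, 0):
  seg 1: down by d5 = 15 → (0, -15)
  seg 2: left by d7 = -66/5 → (66/5, -15)
  seg 3: right by d3 = 14 → (136/5, -15)
  seg 4: up by d4 = 15/4 → (136/5, -45/4)
  seg 5: left by d3 = 14 → (66/5, -45/4)
  seg 6: up by d4 = 15/4 → (66/5, -15/2)

d5 = 15
d6 = 60
d7 = -66/5
d8 = -91/10
endpoint = (66/5, -15/2)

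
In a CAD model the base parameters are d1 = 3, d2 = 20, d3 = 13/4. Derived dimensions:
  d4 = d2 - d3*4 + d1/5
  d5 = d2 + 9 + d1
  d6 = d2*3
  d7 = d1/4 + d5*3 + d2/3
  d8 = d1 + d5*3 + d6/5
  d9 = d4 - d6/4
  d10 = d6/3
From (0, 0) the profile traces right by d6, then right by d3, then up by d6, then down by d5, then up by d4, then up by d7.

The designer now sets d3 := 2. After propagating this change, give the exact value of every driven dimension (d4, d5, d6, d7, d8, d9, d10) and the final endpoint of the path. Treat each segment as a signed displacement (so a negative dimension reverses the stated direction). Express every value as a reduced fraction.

d4 = 63/5
d5 = 32
d6 = 60
d7 = 1241/12
d8 = 111
d9 = -12/5
d10 = 20
endpoint = (62, 8641/60)

Apply edit: d3 := 2
  d4 = d2 - d3*4 + d1/5 = 63/5
  d5 = d2 + 9 + d1 = 32
  d6 = d2*3 = 60
  d7 = d1/4 + d5*3 + d2/3 = 1241/12
  d8 = d1 + d5*3 + d6/5 = 111
  d9 = d4 - d6/4 = -12/5
  d10 = d6/3 = 20
Walk from origin (0, 0):
  seg 1: right by d6 = 60 → (60, 0)
  seg 2: right by d3 = 2 → (62, 0)
  seg 3: up by d6 = 60 → (62, 60)
  seg 4: down by d5 = 32 → (62, 28)
  seg 5: up by d4 = 63/5 → (62, 203/5)
  seg 6: up by d7 = 1241/12 → (62, 8641/60)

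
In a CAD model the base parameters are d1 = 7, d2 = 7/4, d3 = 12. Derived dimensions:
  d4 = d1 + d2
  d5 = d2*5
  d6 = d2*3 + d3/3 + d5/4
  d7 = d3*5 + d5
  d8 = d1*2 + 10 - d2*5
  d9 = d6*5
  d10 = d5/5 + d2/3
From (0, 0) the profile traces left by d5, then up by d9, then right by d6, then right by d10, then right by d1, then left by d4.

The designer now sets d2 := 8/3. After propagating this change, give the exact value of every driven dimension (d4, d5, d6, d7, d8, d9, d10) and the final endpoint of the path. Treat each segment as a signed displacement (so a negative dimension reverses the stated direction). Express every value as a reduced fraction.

d4 = 29/3
d5 = 40/3
d6 = 46/3
d7 = 220/3
d8 = 32/3
d9 = 230/3
d10 = 32/9
endpoint = (26/9, 230/3)

Apply edit: d2 := 8/3
  d4 = d1 + d2 = 29/3
  d5 = d2*5 = 40/3
  d6 = d2*3 + d3/3 + d5/4 = 46/3
  d7 = d3*5 + d5 = 220/3
  d8 = d1*2 + 10 - d2*5 = 32/3
  d9 = d6*5 = 230/3
  d10 = d5/5 + d2/3 = 32/9
Walk from origin (0, 0):
  seg 1: left by d5 = 40/3 → (-40/3, 0)
  seg 2: up by d9 = 230/3 → (-40/3, 230/3)
  seg 3: right by d6 = 46/3 → (2, 230/3)
  seg 4: right by d10 = 32/9 → (50/9, 230/3)
  seg 5: right by d1 = 7 → (113/9, 230/3)
  seg 6: left by d4 = 29/3 → (26/9, 230/3)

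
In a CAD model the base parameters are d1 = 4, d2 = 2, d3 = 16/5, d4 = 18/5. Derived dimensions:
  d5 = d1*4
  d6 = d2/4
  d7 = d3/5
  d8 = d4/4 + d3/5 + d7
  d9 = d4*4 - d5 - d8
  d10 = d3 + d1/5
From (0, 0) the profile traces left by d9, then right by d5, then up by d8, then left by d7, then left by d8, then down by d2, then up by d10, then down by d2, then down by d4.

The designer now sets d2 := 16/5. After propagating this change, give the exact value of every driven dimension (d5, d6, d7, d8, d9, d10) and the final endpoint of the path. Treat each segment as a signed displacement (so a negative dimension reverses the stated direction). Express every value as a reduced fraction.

d5 = 16
d6 = 4/5
d7 = 16/25
d8 = 109/50
d9 = -189/50
d10 = 4
endpoint = (424/25, -191/50)

Apply edit: d2 := 16/5
  d5 = d1*4 = 16
  d6 = d2/4 = 4/5
  d7 = d3/5 = 16/25
  d8 = d4/4 + d3/5 + d7 = 109/50
  d9 = d4*4 - d5 - d8 = -189/50
  d10 = d3 + d1/5 = 4
Walk from origin (0, 0):
  seg 1: left by d9 = -189/50 → (189/50, 0)
  seg 2: right by d5 = 16 → (989/50, 0)
  seg 3: up by d8 = 109/50 → (989/50, 109/50)
  seg 4: left by d7 = 16/25 → (957/50, 109/50)
  seg 5: left by d8 = 109/50 → (424/25, 109/50)
  seg 6: down by d2 = 16/5 → (424/25, -51/50)
  seg 7: up by d10 = 4 → (424/25, 149/50)
  seg 8: down by d2 = 16/5 → (424/25, -11/50)
  seg 9: down by d4 = 18/5 → (424/25, -191/50)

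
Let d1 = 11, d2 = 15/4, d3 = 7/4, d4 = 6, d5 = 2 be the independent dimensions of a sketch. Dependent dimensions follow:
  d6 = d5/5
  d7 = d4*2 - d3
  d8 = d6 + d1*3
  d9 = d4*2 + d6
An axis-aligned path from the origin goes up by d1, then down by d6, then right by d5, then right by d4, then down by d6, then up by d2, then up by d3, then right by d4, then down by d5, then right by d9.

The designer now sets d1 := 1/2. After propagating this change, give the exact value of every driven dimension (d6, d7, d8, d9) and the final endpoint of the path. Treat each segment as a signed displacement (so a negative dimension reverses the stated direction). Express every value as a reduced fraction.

Apply edit: d1 := 1/2
  d6 = d5/5 = 2/5
  d7 = d4*2 - d3 = 41/4
  d8 = d6 + d1*3 = 19/10
  d9 = d4*2 + d6 = 62/5
Walk from origin (0, 0):
  seg 1: up by d1 = 1/2 → (0, 1/2)
  seg 2: down by d6 = 2/5 → (0, 1/10)
  seg 3: right by d5 = 2 → (2, 1/10)
  seg 4: right by d4 = 6 → (8, 1/10)
  seg 5: down by d6 = 2/5 → (8, -3/10)
  seg 6: up by d2 = 15/4 → (8, 69/20)
  seg 7: up by d3 = 7/4 → (8, 26/5)
  seg 8: right by d4 = 6 → (14, 26/5)
  seg 9: down by d5 = 2 → (14, 16/5)
  seg 10: right by d9 = 62/5 → (132/5, 16/5)

d6 = 2/5
d7 = 41/4
d8 = 19/10
d9 = 62/5
endpoint = (132/5, 16/5)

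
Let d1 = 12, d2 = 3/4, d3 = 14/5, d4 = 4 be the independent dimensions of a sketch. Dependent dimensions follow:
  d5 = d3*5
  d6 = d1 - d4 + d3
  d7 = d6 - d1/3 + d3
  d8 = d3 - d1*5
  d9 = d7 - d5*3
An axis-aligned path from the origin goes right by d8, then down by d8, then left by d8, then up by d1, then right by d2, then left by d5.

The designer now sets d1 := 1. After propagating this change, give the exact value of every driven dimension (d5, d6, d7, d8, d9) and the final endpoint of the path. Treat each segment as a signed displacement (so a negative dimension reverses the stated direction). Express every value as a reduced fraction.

d5 = 14
d6 = -1/5
d7 = 34/15
d8 = -11/5
d9 = -596/15
endpoint = (-53/4, 16/5)

Apply edit: d1 := 1
  d5 = d3*5 = 14
  d6 = d1 - d4 + d3 = -1/5
  d7 = d6 - d1/3 + d3 = 34/15
  d8 = d3 - d1*5 = -11/5
  d9 = d7 - d5*3 = -596/15
Walk from origin (0, 0):
  seg 1: right by d8 = -11/5 → (-11/5, 0)
  seg 2: down by d8 = -11/5 → (-11/5, 11/5)
  seg 3: left by d8 = -11/5 → (0, 11/5)
  seg 4: up by d1 = 1 → (0, 16/5)
  seg 5: right by d2 = 3/4 → (3/4, 16/5)
  seg 6: left by d5 = 14 → (-53/4, 16/5)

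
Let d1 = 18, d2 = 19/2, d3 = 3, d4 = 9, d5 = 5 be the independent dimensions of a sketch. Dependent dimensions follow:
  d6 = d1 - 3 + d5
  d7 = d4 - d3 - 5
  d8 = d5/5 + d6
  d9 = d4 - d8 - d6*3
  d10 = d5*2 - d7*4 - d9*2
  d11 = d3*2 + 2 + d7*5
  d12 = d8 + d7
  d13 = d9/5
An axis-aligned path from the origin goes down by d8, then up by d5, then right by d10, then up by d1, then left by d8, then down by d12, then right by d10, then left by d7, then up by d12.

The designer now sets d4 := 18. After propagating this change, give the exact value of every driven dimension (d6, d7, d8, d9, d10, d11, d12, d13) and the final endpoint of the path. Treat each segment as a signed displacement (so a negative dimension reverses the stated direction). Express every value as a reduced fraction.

Apply edit: d4 := 18
  d6 = d1 - 3 + d5 = 20
  d7 = d4 - d3 - 5 = 10
  d8 = d5/5 + d6 = 21
  d9 = d4 - d8 - d6*3 = -63
  d10 = d5*2 - d7*4 - d9*2 = 96
  d11 = d3*2 + 2 + d7*5 = 58
  d12 = d8 + d7 = 31
  d13 = d9/5 = -63/5
Walk from origin (0, 0):
  seg 1: down by d8 = 21 → (0, -21)
  seg 2: up by d5 = 5 → (0, -16)
  seg 3: right by d10 = 96 → (96, -16)
  seg 4: up by d1 = 18 → (96, 2)
  seg 5: left by d8 = 21 → (75, 2)
  seg 6: down by d12 = 31 → (75, -29)
  seg 7: right by d10 = 96 → (171, -29)
  seg 8: left by d7 = 10 → (161, -29)
  seg 9: up by d12 = 31 → (161, 2)

d6 = 20
d7 = 10
d8 = 21
d9 = -63
d10 = 96
d11 = 58
d12 = 31
d13 = -63/5
endpoint = (161, 2)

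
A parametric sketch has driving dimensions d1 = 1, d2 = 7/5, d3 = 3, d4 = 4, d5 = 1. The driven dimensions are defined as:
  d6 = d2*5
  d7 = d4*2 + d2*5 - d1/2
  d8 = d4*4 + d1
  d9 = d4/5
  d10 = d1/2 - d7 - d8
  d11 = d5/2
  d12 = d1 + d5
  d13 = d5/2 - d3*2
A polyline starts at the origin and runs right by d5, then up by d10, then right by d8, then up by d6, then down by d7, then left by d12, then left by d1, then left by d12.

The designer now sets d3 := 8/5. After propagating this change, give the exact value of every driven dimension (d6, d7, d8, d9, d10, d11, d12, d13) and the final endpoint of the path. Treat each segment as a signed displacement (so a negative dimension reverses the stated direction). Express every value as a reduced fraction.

d6 = 7
d7 = 29/2
d8 = 17
d9 = 4/5
d10 = -31
d11 = 1/2
d12 = 2
d13 = -27/10
endpoint = (13, -77/2)

Apply edit: d3 := 8/5
  d6 = d2*5 = 7
  d7 = d4*2 + d2*5 - d1/2 = 29/2
  d8 = d4*4 + d1 = 17
  d9 = d4/5 = 4/5
  d10 = d1/2 - d7 - d8 = -31
  d11 = d5/2 = 1/2
  d12 = d1 + d5 = 2
  d13 = d5/2 - d3*2 = -27/10
Walk from origin (0, 0):
  seg 1: right by d5 = 1 → (1, 0)
  seg 2: up by d10 = -31 → (1, -31)
  seg 3: right by d8 = 17 → (18, -31)
  seg 4: up by d6 = 7 → (18, -24)
  seg 5: down by d7 = 29/2 → (18, -77/2)
  seg 6: left by d12 = 2 → (16, -77/2)
  seg 7: left by d1 = 1 → (15, -77/2)
  seg 8: left by d12 = 2 → (13, -77/2)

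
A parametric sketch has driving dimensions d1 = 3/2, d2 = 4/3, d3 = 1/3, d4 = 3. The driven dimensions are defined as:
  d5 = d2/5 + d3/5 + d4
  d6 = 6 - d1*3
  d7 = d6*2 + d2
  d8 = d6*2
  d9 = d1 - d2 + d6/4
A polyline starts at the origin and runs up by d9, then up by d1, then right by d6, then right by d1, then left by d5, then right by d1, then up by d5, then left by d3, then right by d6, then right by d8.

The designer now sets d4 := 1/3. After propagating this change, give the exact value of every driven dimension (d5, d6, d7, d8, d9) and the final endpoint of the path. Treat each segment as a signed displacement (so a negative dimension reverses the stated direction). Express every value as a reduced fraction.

Apply edit: d4 := 1/3
  d5 = d2/5 + d3/5 + d4 = 2/3
  d6 = 6 - d1*3 = 3/2
  d7 = d6*2 + d2 = 13/3
  d8 = d6*2 = 3
  d9 = d1 - d2 + d6/4 = 13/24
Walk from origin (0, 0):
  seg 1: up by d9 = 13/24 → (0, 13/24)
  seg 2: up by d1 = 3/2 → (0, 49/24)
  seg 3: right by d6 = 3/2 → (3/2, 49/24)
  seg 4: right by d1 = 3/2 → (3, 49/24)
  seg 5: left by d5 = 2/3 → (7/3, 49/24)
  seg 6: right by d1 = 3/2 → (23/6, 49/24)
  seg 7: up by d5 = 2/3 → (23/6, 65/24)
  seg 8: left by d3 = 1/3 → (7/2, 65/24)
  seg 9: right by d6 = 3/2 → (5, 65/24)
  seg 10: right by d8 = 3 → (8, 65/24)

d5 = 2/3
d6 = 3/2
d7 = 13/3
d8 = 3
d9 = 13/24
endpoint = (8, 65/24)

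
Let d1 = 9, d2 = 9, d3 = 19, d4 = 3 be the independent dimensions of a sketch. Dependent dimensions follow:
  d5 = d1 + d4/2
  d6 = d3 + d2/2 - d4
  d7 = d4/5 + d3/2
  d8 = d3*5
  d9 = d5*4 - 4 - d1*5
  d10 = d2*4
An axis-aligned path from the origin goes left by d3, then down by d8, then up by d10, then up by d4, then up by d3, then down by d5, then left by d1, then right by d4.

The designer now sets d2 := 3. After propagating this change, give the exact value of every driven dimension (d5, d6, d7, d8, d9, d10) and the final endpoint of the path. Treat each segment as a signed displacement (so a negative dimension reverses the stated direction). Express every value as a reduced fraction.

Apply edit: d2 := 3
  d5 = d1 + d4/2 = 21/2
  d6 = d3 + d2/2 - d4 = 35/2
  d7 = d4/5 + d3/2 = 101/10
  d8 = d3*5 = 95
  d9 = d5*4 - 4 - d1*5 = -7
  d10 = d2*4 = 12
Walk from origin (0, 0):
  seg 1: left by d3 = 19 → (-19, 0)
  seg 2: down by d8 = 95 → (-19, -95)
  seg 3: up by d10 = 12 → (-19, -83)
  seg 4: up by d4 = 3 → (-19, -80)
  seg 5: up by d3 = 19 → (-19, -61)
  seg 6: down by d5 = 21/2 → (-19, -143/2)
  seg 7: left by d1 = 9 → (-28, -143/2)
  seg 8: right by d4 = 3 → (-25, -143/2)

d5 = 21/2
d6 = 35/2
d7 = 101/10
d8 = 95
d9 = -7
d10 = 12
endpoint = (-25, -143/2)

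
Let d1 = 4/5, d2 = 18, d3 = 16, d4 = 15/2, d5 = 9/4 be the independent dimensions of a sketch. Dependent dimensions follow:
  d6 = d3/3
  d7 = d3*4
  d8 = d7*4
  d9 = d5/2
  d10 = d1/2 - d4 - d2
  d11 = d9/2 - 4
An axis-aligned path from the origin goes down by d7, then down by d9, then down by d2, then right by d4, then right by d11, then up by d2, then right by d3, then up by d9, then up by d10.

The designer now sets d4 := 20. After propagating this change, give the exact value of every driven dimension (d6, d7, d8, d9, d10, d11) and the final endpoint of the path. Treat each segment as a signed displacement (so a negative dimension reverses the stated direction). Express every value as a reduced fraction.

Apply edit: d4 := 20
  d6 = d3/3 = 16/3
  d7 = d3*4 = 64
  d8 = d7*4 = 256
  d9 = d5/2 = 9/8
  d10 = d1/2 - d4 - d2 = -188/5
  d11 = d9/2 - 4 = -55/16
Walk from origin (0, 0):
  seg 1: down by d7 = 64 → (0, -64)
  seg 2: down by d9 = 9/8 → (0, -521/8)
  seg 3: down by d2 = 18 → (0, -665/8)
  seg 4: right by d4 = 20 → (20, -665/8)
  seg 5: right by d11 = -55/16 → (265/16, -665/8)
  seg 6: up by d2 = 18 → (265/16, -521/8)
  seg 7: right by d3 = 16 → (521/16, -521/8)
  seg 8: up by d9 = 9/8 → (521/16, -64)
  seg 9: up by d10 = -188/5 → (521/16, -508/5)

d6 = 16/3
d7 = 64
d8 = 256
d9 = 9/8
d10 = -188/5
d11 = -55/16
endpoint = (521/16, -508/5)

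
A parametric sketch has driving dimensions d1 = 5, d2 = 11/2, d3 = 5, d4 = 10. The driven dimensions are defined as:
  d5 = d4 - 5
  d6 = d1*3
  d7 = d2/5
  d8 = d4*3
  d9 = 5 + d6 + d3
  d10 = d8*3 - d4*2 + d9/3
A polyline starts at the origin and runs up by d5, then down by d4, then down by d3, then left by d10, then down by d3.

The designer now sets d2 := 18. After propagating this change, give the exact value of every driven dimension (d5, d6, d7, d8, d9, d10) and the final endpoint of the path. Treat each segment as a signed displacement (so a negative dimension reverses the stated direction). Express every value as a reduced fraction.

d5 = 5
d6 = 15
d7 = 18/5
d8 = 30
d9 = 25
d10 = 235/3
endpoint = (-235/3, -15)

Apply edit: d2 := 18
  d5 = d4 - 5 = 5
  d6 = d1*3 = 15
  d7 = d2/5 = 18/5
  d8 = d4*3 = 30
  d9 = 5 + d6 + d3 = 25
  d10 = d8*3 - d4*2 + d9/3 = 235/3
Walk from origin (0, 0):
  seg 1: up by d5 = 5 → (0, 5)
  seg 2: down by d4 = 10 → (0, -5)
  seg 3: down by d3 = 5 → (0, -10)
  seg 4: left by d10 = 235/3 → (-235/3, -10)
  seg 5: down by d3 = 5 → (-235/3, -15)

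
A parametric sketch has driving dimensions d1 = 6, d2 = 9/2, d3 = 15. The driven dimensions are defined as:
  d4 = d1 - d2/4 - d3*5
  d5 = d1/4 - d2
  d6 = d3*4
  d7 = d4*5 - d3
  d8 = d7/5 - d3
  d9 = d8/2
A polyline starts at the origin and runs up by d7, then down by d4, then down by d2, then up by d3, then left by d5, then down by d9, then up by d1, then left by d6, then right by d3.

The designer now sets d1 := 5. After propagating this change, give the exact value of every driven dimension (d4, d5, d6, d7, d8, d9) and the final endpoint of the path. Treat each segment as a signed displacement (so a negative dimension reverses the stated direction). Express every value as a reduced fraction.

Apply edit: d1 := 5
  d4 = d1 - d2/4 - d3*5 = -569/8
  d5 = d1/4 - d2 = -13/4
  d6 = d3*4 = 60
  d7 = d4*5 - d3 = -2965/8
  d8 = d7/5 - d3 = -713/8
  d9 = d8/2 = -713/16
Walk from origin (0, 0):
  seg 1: up by d7 = -2965/8 → (0, -2965/8)
  seg 2: down by d4 = -569/8 → (0, -599/2)
  seg 3: down by d2 = 9/2 → (0, -304)
  seg 4: up by d3 = 15 → (0, -289)
  seg 5: left by d5 = -13/4 → (13/4, -289)
  seg 6: down by d9 = -713/16 → (13/4, -3911/16)
  seg 7: up by d1 = 5 → (13/4, -3831/16)
  seg 8: left by d6 = 60 → (-227/4, -3831/16)
  seg 9: right by d3 = 15 → (-167/4, -3831/16)

d4 = -569/8
d5 = -13/4
d6 = 60
d7 = -2965/8
d8 = -713/8
d9 = -713/16
endpoint = (-167/4, -3831/16)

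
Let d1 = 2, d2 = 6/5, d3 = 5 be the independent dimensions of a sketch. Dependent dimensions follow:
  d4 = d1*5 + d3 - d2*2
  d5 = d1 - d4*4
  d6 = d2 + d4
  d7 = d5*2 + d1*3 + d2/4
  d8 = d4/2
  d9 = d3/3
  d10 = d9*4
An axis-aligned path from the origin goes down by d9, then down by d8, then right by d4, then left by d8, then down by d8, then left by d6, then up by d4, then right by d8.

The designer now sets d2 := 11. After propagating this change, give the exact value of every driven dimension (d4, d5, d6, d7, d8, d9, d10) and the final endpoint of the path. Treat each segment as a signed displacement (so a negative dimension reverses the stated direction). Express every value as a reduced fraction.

Apply edit: d2 := 11
  d4 = d1*5 + d3 - d2*2 = -7
  d5 = d1 - d4*4 = 30
  d6 = d2 + d4 = 4
  d7 = d5*2 + d1*3 + d2/4 = 275/4
  d8 = d4/2 = -7/2
  d9 = d3/3 = 5/3
  d10 = d9*4 = 20/3
Walk from origin (0, 0):
  seg 1: down by d9 = 5/3 → (0, -5/3)
  seg 2: down by d8 = -7/2 → (0, 11/6)
  seg 3: right by d4 = -7 → (-7, 11/6)
  seg 4: left by d8 = -7/2 → (-7/2, 11/6)
  seg 5: down by d8 = -7/2 → (-7/2, 16/3)
  seg 6: left by d6 = 4 → (-15/2, 16/3)
  seg 7: up by d4 = -7 → (-15/2, -5/3)
  seg 8: right by d8 = -7/2 → (-11, -5/3)

d4 = -7
d5 = 30
d6 = 4
d7 = 275/4
d8 = -7/2
d9 = 5/3
d10 = 20/3
endpoint = (-11, -5/3)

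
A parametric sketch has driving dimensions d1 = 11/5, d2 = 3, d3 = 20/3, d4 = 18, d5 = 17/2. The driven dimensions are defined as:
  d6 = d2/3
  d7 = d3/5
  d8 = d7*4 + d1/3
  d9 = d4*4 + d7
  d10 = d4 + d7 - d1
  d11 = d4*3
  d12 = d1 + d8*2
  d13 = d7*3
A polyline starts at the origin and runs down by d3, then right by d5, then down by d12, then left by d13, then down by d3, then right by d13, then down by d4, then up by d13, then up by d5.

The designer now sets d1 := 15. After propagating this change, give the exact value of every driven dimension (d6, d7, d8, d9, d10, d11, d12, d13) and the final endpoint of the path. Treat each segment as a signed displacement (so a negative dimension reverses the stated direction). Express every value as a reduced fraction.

d6 = 1
d7 = 4/3
d8 = 31/3
d9 = 220/3
d10 = 13/3
d11 = 54
d12 = 107/3
d13 = 4
endpoint = (17/2, -109/2)

Apply edit: d1 := 15
  d6 = d2/3 = 1
  d7 = d3/5 = 4/3
  d8 = d7*4 + d1/3 = 31/3
  d9 = d4*4 + d7 = 220/3
  d10 = d4 + d7 - d1 = 13/3
  d11 = d4*3 = 54
  d12 = d1 + d8*2 = 107/3
  d13 = d7*3 = 4
Walk from origin (0, 0):
  seg 1: down by d3 = 20/3 → (0, -20/3)
  seg 2: right by d5 = 17/2 → (17/2, -20/3)
  seg 3: down by d12 = 107/3 → (17/2, -127/3)
  seg 4: left by d13 = 4 → (9/2, -127/3)
  seg 5: down by d3 = 20/3 → (9/2, -49)
  seg 6: right by d13 = 4 → (17/2, -49)
  seg 7: down by d4 = 18 → (17/2, -67)
  seg 8: up by d13 = 4 → (17/2, -63)
  seg 9: up by d5 = 17/2 → (17/2, -109/2)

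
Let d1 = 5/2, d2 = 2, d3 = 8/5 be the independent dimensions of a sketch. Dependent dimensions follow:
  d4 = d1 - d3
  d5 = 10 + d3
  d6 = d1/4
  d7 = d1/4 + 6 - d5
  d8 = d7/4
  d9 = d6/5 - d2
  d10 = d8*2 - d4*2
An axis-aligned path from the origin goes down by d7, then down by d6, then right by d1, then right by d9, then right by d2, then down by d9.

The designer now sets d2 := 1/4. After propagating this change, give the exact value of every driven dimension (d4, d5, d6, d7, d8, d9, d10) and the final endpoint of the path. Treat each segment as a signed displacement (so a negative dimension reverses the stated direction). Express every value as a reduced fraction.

d4 = 9/10
d5 = 58/5
d6 = 5/8
d7 = -199/40
d8 = -199/160
d9 = -1/8
d10 = -343/80
endpoint = (21/8, 179/40)

Apply edit: d2 := 1/4
  d4 = d1 - d3 = 9/10
  d5 = 10 + d3 = 58/5
  d6 = d1/4 = 5/8
  d7 = d1/4 + 6 - d5 = -199/40
  d8 = d7/4 = -199/160
  d9 = d6/5 - d2 = -1/8
  d10 = d8*2 - d4*2 = -343/80
Walk from origin (0, 0):
  seg 1: down by d7 = -199/40 → (0, 199/40)
  seg 2: down by d6 = 5/8 → (0, 87/20)
  seg 3: right by d1 = 5/2 → (5/2, 87/20)
  seg 4: right by d9 = -1/8 → (19/8, 87/20)
  seg 5: right by d2 = 1/4 → (21/8, 87/20)
  seg 6: down by d9 = -1/8 → (21/8, 179/40)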